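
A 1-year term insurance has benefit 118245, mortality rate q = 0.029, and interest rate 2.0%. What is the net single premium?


NSP = benefit * q * v
v = 1/(1+i) = 0.980392
NSP = 118245 * 0.029 * 0.980392
= 3361.8676


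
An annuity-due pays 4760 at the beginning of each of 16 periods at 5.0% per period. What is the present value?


PV_due = PMT * (1-(1+i)^(-n))/i * (1+i)
PV_immediate = 51587.7831
PV_due = 51587.7831 * 1.05
= 54167.1723


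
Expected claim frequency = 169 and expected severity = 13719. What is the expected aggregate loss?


E[S] = E[N] * E[X]
= 169 * 13719
= 2.3185e+06


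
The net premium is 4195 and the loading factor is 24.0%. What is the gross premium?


Gross = net * (1 + loading)
= 4195 * (1 + 0.24)
= 4195 * 1.24
= 5201.8


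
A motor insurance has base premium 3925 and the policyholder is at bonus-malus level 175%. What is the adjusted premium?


adjusted = base * BM_level / 100
= 3925 * 175 / 100
= 3925 * 1.75
= 6868.75


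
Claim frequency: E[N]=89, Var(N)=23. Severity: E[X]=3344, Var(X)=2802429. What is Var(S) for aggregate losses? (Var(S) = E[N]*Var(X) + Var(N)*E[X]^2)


Var(S) = E[N]*Var(X) + Var(N)*E[X]^2
= 89*2802429 + 23*3344^2
= 249416181 + 257193728
= 5.0661e+08


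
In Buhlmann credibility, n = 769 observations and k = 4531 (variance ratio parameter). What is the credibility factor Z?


Z = n / (n + k)
= 769 / (769 + 4531)
= 769 / 5300
= 0.1451


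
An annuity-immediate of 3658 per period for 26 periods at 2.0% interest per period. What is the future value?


FV = PMT * ((1+i)^n - 1) / i
= 3658 * ((1.02)^26 - 1) / 0.02
= 3658 * (1.673418 - 1) / 0.02
= 123168.1731


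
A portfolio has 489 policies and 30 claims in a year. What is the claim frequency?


frequency = claims / policies
= 30 / 489
= 0.0613


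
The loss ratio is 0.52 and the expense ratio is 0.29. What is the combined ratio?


Combined ratio = loss ratio + expense ratio
= 0.52 + 0.29
= 0.81


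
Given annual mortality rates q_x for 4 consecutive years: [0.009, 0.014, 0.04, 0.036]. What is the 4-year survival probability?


p_k = 1 - q_k for each year
Survival = product of (1 - q_k)
= 0.991 * 0.986 * 0.96 * 0.964
= 0.9043


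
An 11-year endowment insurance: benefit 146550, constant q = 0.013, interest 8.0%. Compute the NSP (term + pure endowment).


Term component = 12877.4297
Pure endowment = 11_p_x * v^11 * benefit = 0.865942 * 0.428883 * 146550 = 54426.849
NSP = 67304.2787


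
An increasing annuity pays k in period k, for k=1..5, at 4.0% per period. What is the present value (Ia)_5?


(Ia)_n = sum_{k=1}^{n} k * v^k, v = 1/(1+i)
v = 0.961538
Sum computed term by term:
(Ia)_5 = 13.0065


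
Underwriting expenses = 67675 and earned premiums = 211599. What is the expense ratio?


Expense ratio = expenses / premiums
= 67675 / 211599
= 0.3198


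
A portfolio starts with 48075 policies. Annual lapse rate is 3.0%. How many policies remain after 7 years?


remaining = initial * (1 - lapse)^years
= 48075 * (1 - 0.03)^7
= 48075 * 0.807983
= 38843.7753


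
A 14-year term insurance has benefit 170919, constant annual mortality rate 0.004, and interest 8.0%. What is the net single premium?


NSP = benefit * sum_{k=0}^{n-1} k_p_x * q * v^(k+1)
With constant q=0.004, v=0.925926
Sum = 0.032291
NSP = 170919 * 0.032291
= 5519.1935


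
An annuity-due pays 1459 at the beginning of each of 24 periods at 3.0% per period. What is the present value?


PV_due = PMT * (1-(1+i)^(-n))/i * (1+i)
PV_immediate = 24708.956
PV_due = 24708.956 * 1.03
= 25450.2246


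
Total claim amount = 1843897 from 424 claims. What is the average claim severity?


severity = total / number
= 1843897 / 424
= 4348.8137


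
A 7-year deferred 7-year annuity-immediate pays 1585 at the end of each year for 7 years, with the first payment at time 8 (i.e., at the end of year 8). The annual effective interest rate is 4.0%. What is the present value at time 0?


PV at time 7 of the 7-year annuity-immediate:
a_n = 1585 * (1-(1+0.04)^(-7))/0.04 = 9513.2567
Discount back 7 years to time 0:
PV = 9513.2567 * (1+0.04)^(-7)
= 9513.2567 * 0.759918
= 7229.2932


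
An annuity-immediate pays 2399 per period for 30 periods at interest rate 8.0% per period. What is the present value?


PV = PMT * (1 - (1+i)^(-n)) / i
= 2399 * (1 - (1+0.08)^(-30)) / 0.08
= 2399 * (1 - 0.099377) / 0.08
= 2399 * 11.257783
= 27007.4222


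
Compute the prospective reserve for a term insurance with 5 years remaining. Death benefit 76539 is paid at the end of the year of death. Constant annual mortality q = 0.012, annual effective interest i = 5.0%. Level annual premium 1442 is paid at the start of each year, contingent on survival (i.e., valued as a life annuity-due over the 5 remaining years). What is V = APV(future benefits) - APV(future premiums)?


v = 1/(1+i) = 0.952381
APV(future benefits) per unit = sum_{k=0}^{4} k_p_x * q * v^(k+1) = 0.050781
APV(future benefits) = 76539 * 0.050781 = 3886.7578
Life annuity-due factor ä_{x:5} = sum_{k=0}^{4} k_p_x * v^k = 4.443373
APV(future premiums) = 1442 * 4.443373 = 6407.3436
V = 3886.7578 - 6407.3436
= -2520.5857


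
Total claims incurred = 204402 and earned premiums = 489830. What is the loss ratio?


Loss ratio = claims / premiums
= 204402 / 489830
= 0.4173


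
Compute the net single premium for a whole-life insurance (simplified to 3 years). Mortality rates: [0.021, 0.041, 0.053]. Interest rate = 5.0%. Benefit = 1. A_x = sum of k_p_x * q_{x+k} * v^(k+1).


v = 0.952381
Year 0: k_p_x=1.0, q=0.021, term=0.02
Year 1: k_p_x=0.979, q=0.041, term=0.036407
Year 2: k_p_x=0.938861, q=0.053, term=0.042984
A_x = 0.0994


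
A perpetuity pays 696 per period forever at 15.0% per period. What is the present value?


PV = PMT / i
= 696 / 0.15
= 4640.0


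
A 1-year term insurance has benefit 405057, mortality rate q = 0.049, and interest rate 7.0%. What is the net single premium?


NSP = benefit * q * v
v = 1/(1+i) = 0.934579
NSP = 405057 * 0.049 * 0.934579
= 18549.3393


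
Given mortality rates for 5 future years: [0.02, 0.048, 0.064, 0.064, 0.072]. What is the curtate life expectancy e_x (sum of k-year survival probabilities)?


e_x = sum_{k=1}^{n} k_p_x
k_p_x values:
  1_p_x = 0.98
  2_p_x = 0.93296
  3_p_x = 0.873251
  4_p_x = 0.817363
  5_p_x = 0.758512
e_x = 4.3621


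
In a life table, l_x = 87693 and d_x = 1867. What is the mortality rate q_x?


q_x = d_x / l_x
= 1867 / 87693
= 0.0213


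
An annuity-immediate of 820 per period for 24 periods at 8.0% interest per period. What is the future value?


FV = PMT * ((1+i)^n - 1) / i
= 820 * ((1.08)^24 - 1) / 0.08
= 820 * (6.341181 - 1) / 0.08
= 54747.1026


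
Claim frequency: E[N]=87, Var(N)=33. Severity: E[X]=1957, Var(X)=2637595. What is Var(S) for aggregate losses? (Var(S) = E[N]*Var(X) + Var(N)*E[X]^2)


Var(S) = E[N]*Var(X) + Var(N)*E[X]^2
= 87*2637595 + 33*1957^2
= 229470765 + 126385017
= 3.5586e+08


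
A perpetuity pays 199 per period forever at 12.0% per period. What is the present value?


PV = PMT / i
= 199 / 0.12
= 1658.3333


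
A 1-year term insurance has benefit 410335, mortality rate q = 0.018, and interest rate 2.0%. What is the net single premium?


NSP = benefit * q * v
v = 1/(1+i) = 0.980392
NSP = 410335 * 0.018 * 0.980392
= 7241.2059


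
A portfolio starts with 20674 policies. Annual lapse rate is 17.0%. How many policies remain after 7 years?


remaining = initial * (1 - lapse)^years
= 20674 * (1 - 0.17)^7
= 20674 * 0.271361
= 5610.1072


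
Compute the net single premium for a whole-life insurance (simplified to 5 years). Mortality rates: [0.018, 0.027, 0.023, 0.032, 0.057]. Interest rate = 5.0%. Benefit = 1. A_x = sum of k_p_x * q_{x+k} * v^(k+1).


v = 0.952381
Year 0: k_p_x=1.0, q=0.018, term=0.017143
Year 1: k_p_x=0.982, q=0.027, term=0.024049
Year 2: k_p_x=0.955486, q=0.023, term=0.018984
Year 3: k_p_x=0.93351, q=0.032, term=0.024576
Year 4: k_p_x=0.903638, q=0.057, term=0.040357
A_x = 0.1251


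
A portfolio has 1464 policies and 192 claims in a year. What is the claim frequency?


frequency = claims / policies
= 192 / 1464
= 0.1311


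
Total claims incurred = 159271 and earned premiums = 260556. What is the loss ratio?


Loss ratio = claims / premiums
= 159271 / 260556
= 0.6113


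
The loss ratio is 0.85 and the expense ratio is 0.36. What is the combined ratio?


Combined ratio = loss ratio + expense ratio
= 0.85 + 0.36
= 1.21


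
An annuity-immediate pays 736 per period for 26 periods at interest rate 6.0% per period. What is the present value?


PV = PMT * (1 - (1+i)^(-n)) / i
= 736 * (1 - (1+0.06)^(-26)) / 0.06
= 736 * (1 - 0.21981) / 0.06
= 736 * 13.003166
= 9570.3303


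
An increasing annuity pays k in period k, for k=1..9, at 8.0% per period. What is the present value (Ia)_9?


(Ia)_n = sum_{k=1}^{n} k * v^k, v = 1/(1+i)
v = 0.925926
Sum computed term by term:
(Ia)_9 = 28.055


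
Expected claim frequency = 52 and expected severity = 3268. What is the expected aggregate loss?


E[S] = E[N] * E[X]
= 52 * 3268
= 169936


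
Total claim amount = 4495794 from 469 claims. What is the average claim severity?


severity = total / number
= 4495794 / 469
= 9585.9147


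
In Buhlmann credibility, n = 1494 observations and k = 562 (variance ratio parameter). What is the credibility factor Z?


Z = n / (n + k)
= 1494 / (1494 + 562)
= 1494 / 2056
= 0.7267


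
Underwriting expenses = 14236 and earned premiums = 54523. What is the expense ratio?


Expense ratio = expenses / premiums
= 14236 / 54523
= 0.2611


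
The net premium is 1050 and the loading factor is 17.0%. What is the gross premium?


Gross = net * (1 + loading)
= 1050 * (1 + 0.17)
= 1050 * 1.17
= 1228.5


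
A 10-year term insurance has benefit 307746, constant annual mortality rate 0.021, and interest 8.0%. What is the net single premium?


NSP = benefit * sum_{k=0}^{n-1} k_p_x * q * v^(k+1)
With constant q=0.021, v=0.925926
Sum = 0.13003
NSP = 307746 * 0.13003
= 40016.1481


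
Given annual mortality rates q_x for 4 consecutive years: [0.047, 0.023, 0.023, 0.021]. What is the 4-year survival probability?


p_k = 1 - q_k for each year
Survival = product of (1 - q_k)
= 0.953 * 0.977 * 0.977 * 0.979
= 0.8906


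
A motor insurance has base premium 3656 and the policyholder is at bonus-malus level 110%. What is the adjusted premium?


adjusted = base * BM_level / 100
= 3656 * 110 / 100
= 3656 * 1.1
= 4021.6


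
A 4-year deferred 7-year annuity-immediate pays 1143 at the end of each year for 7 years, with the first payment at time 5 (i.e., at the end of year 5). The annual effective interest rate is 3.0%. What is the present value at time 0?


PV at time 4 of the 7-year annuity-immediate:
a_n = 1143 * (1-(1+0.03)^(-7))/0.03 = 7121.2134
Discount back 4 years to time 0:
PV = 7121.2134 * (1+0.03)^(-4)
= 7121.2134 * 0.888487
= 6327.1059


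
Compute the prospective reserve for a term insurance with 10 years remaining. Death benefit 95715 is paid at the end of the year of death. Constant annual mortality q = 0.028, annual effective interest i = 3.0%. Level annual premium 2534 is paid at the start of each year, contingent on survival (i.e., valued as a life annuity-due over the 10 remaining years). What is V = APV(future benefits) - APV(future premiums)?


v = 1/(1+i) = 0.970874
APV(future benefits) per unit = sum_{k=0}^{9} k_p_x * q * v^(k+1) = 0.21235
APV(future benefits) = 95715 * 0.21235 = 20325.0858
Life annuity-due factor ä_{x:10} = sum_{k=0}^{9} k_p_x * v^k = 7.811449
APV(future premiums) = 2534 * 7.811449 = 19794.2106
V = 20325.0858 - 19794.2106
= 530.8751


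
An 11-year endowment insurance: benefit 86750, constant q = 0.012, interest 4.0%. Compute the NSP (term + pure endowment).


Term component = 8632.2905
Pure endowment = 11_p_x * v^11 * benefit = 0.875642 * 0.649581 * 86750 = 49343.408
NSP = 57975.6985


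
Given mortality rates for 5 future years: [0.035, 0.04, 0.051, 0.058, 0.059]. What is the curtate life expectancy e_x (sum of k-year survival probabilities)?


e_x = sum_{k=1}^{n} k_p_x
k_p_x values:
  1_p_x = 0.965
  2_p_x = 0.9264
  3_p_x = 0.879154
  4_p_x = 0.828163
  5_p_x = 0.779301
e_x = 4.378


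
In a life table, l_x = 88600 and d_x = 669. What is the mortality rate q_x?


q_x = d_x / l_x
= 669 / 88600
= 0.0076


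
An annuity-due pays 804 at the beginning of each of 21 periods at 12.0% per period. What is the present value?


PV_due = PMT * (1-(1+i)^(-n))/i * (1+i)
PV_immediate = 6079.8506
PV_due = 6079.8506 * 1.12
= 6809.4327


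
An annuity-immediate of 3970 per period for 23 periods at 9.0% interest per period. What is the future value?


FV = PMT * ((1+i)^n - 1) / i
= 3970 * ((1.09)^23 - 1) / 0.09
= 3970 * (7.257874 - 1) / 0.09
= 276041.7962


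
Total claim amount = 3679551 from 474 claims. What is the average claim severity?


severity = total / number
= 3679551 / 474
= 7762.7658


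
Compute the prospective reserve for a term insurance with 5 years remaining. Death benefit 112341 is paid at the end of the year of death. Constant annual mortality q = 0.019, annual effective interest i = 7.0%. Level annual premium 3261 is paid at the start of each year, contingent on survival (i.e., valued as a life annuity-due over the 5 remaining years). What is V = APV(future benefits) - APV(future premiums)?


v = 1/(1+i) = 0.934579
APV(future benefits) per unit = sum_{k=0}^{4} k_p_x * q * v^(k+1) = 0.075193
APV(future benefits) = 112341 * 0.075193 = 8447.3102
Life annuity-due factor ä_{x:5} = sum_{k=0}^{4} k_p_x * v^k = 4.23458
APV(future premiums) = 3261 * 4.23458 = 13808.9651
V = 8447.3102 - 13808.9651
= -5361.6549


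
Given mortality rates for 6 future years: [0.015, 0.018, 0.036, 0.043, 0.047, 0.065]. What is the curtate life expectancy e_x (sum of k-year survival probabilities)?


e_x = sum_{k=1}^{n} k_p_x
k_p_x values:
  1_p_x = 0.985
  2_p_x = 0.96727
  3_p_x = 0.932448
  4_p_x = 0.892353
  5_p_x = 0.850412
  6_p_x = 0.795136
e_x = 5.4226


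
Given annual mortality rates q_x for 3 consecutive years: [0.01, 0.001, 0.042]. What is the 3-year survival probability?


p_k = 1 - q_k for each year
Survival = product of (1 - q_k)
= 0.99 * 0.999 * 0.958
= 0.9475


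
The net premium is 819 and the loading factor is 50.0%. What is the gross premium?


Gross = net * (1 + loading)
= 819 * (1 + 0.5)
= 819 * 1.5
= 1228.5


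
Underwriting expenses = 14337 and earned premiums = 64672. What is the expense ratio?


Expense ratio = expenses / premiums
= 14337 / 64672
= 0.2217


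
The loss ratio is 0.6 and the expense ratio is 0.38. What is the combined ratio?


Combined ratio = loss ratio + expense ratio
= 0.6 + 0.38
= 0.98


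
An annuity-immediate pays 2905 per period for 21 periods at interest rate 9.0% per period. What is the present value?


PV = PMT * (1 - (1+i)^(-n)) / i
= 2905 * (1 - (1+0.09)^(-21)) / 0.09
= 2905 * (1 - 0.163698) / 0.09
= 2905 * 9.292244
= 26993.968


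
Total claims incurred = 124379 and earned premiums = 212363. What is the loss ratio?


Loss ratio = claims / premiums
= 124379 / 212363
= 0.5857


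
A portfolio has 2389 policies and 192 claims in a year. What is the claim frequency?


frequency = claims / policies
= 192 / 2389
= 0.0804


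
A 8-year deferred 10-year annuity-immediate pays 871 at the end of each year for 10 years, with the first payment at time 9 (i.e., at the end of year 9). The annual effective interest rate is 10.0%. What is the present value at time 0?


PV at time 8 of the 10-year annuity-immediate:
a_n = 871 * (1-(1+0.1)^(-10))/0.1 = 5351.9179
Discount back 8 years to time 0:
PV = 5351.9179 * (1+0.1)^(-8)
= 5351.9179 * 0.466507
= 2496.7092


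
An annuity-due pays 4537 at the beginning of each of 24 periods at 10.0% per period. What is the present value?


PV_due = PMT * (1-(1+i)^(-n))/i * (1+i)
PV_immediate = 40763.7836
PV_due = 40763.7836 * 1.1
= 44840.162


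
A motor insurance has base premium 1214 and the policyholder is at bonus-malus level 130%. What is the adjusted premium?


adjusted = base * BM_level / 100
= 1214 * 130 / 100
= 1214 * 1.3
= 1578.2


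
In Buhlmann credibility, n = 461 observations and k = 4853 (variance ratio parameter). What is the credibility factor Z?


Z = n / (n + k)
= 461 / (461 + 4853)
= 461 / 5314
= 0.0868


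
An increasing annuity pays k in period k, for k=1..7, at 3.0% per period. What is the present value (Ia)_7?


(Ia)_n = sum_{k=1}^{n} k * v^k, v = 1/(1+i)
v = 0.970874
Sum computed term by term:
(Ia)_7 = 24.185


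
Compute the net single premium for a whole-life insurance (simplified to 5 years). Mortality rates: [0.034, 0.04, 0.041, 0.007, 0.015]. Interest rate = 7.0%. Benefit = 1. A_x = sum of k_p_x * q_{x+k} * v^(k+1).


v = 0.934579
Year 0: k_p_x=1.0, q=0.034, term=0.031776
Year 1: k_p_x=0.966, q=0.04, term=0.03375
Year 2: k_p_x=0.92736, q=0.041, term=0.031037
Year 3: k_p_x=0.889338, q=0.007, term=0.004749
Year 4: k_p_x=0.883113, q=0.015, term=0.009445
A_x = 0.1108


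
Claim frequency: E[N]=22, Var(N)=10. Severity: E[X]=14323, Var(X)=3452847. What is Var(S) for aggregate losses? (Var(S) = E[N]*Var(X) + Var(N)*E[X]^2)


Var(S) = E[N]*Var(X) + Var(N)*E[X]^2
= 22*3452847 + 10*14323^2
= 75962634 + 2051483290
= 2.1274e+09


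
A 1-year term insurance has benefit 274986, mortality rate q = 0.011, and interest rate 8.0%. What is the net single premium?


NSP = benefit * q * v
v = 1/(1+i) = 0.925926
NSP = 274986 * 0.011 * 0.925926
= 2800.7833


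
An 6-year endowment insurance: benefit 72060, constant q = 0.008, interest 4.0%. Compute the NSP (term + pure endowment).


Term component = 2964.9077
Pure endowment = 6_p_x * v^6 * benefit = 0.95295 * 0.790315 * 72060 = 54270.554
NSP = 57235.4617


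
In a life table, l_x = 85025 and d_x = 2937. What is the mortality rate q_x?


q_x = d_x / l_x
= 2937 / 85025
= 0.0345


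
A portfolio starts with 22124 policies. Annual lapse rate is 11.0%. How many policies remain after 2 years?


remaining = initial * (1 - lapse)^years
= 22124 * (1 - 0.11)^2
= 22124 * 0.7921
= 17524.4204


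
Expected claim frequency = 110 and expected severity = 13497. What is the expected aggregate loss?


E[S] = E[N] * E[X]
= 110 * 13497
= 1.4847e+06


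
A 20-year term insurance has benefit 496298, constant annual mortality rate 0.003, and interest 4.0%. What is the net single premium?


NSP = benefit * sum_{k=0}^{n-1} k_p_x * q * v^(k+1)
With constant q=0.003, v=0.961538
Sum = 0.039783
NSP = 496298 * 0.039783
= 19744.456


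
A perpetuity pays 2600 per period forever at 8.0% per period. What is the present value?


PV = PMT / i
= 2600 / 0.08
= 32500.0


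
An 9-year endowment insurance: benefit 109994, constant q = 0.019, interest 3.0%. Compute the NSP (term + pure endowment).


Term component = 15145.677
Pure endowment = 9_p_x * v^9 * benefit = 0.841436 * 0.766417 * 109994 = 70934.0962
NSP = 86079.7732


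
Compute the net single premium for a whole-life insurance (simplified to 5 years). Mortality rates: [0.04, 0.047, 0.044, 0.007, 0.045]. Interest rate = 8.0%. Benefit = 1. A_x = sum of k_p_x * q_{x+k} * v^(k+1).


v = 0.925926
Year 0: k_p_x=1.0, q=0.04, term=0.037037
Year 1: k_p_x=0.96, q=0.047, term=0.038683
Year 2: k_p_x=0.91488, q=0.044, term=0.031955
Year 3: k_p_x=0.874625, q=0.007, term=0.0045
Year 4: k_p_x=0.868503, q=0.045, term=0.026599
A_x = 0.1388


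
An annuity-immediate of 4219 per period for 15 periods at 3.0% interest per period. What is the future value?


FV = PMT * ((1+i)^n - 1) / i
= 4219 * ((1.03)^15 - 1) / 0.03
= 4219 * (1.557967 - 1) / 0.03
= 78468.8177


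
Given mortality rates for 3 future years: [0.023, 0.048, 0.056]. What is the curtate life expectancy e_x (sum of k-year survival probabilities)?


e_x = sum_{k=1}^{n} k_p_x
k_p_x values:
  1_p_x = 0.977
  2_p_x = 0.930104
  3_p_x = 0.878018
e_x = 2.7851


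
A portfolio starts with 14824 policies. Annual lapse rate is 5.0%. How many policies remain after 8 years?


remaining = initial * (1 - lapse)^years
= 14824 * (1 - 0.05)^8
= 14824 * 0.66342
= 9834.5445


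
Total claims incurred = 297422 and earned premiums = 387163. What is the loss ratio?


Loss ratio = claims / premiums
= 297422 / 387163
= 0.7682


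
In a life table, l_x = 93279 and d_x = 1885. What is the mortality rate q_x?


q_x = d_x / l_x
= 1885 / 93279
= 0.0202


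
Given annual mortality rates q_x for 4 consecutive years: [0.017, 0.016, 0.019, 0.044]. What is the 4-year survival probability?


p_k = 1 - q_k for each year
Survival = product of (1 - q_k)
= 0.983 * 0.984 * 0.981 * 0.956
= 0.9071


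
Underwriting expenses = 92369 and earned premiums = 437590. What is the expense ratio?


Expense ratio = expenses / premiums
= 92369 / 437590
= 0.2111


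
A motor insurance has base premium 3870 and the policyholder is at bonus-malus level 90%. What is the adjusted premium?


adjusted = base * BM_level / 100
= 3870 * 90 / 100
= 3870 * 0.9
= 3483.0


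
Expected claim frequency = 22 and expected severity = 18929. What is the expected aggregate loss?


E[S] = E[N] * E[X]
= 22 * 18929
= 416438


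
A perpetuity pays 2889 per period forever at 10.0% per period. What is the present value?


PV = PMT / i
= 2889 / 0.1
= 28890.0


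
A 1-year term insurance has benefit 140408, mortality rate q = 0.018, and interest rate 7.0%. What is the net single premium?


NSP = benefit * q * v
v = 1/(1+i) = 0.934579
NSP = 140408 * 0.018 * 0.934579
= 2362.0037


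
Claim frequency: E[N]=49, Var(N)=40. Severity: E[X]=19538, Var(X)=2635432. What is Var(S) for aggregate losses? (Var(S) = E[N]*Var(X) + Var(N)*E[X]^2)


Var(S) = E[N]*Var(X) + Var(N)*E[X]^2
= 49*2635432 + 40*19538^2
= 129136168 + 15269337760
= 1.5398e+10


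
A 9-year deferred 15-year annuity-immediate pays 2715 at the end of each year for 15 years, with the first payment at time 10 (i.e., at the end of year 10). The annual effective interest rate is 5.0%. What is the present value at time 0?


PV at time 9 of the 15-year annuity-immediate:
a_n = 2715 * (1-(1+0.05)^(-15))/0.05 = 28180.7716
Discount back 9 years to time 0:
PV = 28180.7716 * (1+0.05)^(-9)
= 28180.7716 * 0.644609
= 18165.5766


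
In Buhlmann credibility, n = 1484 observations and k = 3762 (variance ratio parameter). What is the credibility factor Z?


Z = n / (n + k)
= 1484 / (1484 + 3762)
= 1484 / 5246
= 0.2829


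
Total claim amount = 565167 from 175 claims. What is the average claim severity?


severity = total / number
= 565167 / 175
= 3229.5257


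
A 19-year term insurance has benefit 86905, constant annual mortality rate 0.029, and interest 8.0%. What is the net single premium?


NSP = benefit * sum_{k=0}^{n-1} k_p_x * q * v^(k+1)
With constant q=0.029, v=0.925926
Sum = 0.230811
NSP = 86905 * 0.230811
= 20058.6317


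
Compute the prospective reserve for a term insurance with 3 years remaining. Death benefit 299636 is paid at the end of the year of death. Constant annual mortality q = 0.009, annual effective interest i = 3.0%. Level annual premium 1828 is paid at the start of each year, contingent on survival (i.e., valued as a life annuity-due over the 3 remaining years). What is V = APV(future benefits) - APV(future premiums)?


v = 1/(1+i) = 0.970874
APV(future benefits) per unit = sum_{k=0}^{2} k_p_x * q * v^(k+1) = 0.025234
APV(future benefits) = 299636 * 0.025234 = 7560.8848
Life annuity-due factor ä_{x:3} = sum_{k=0}^{2} k_p_x * v^k = 2.887841
APV(future premiums) = 1828 * 2.887841 = 5278.9742
V = 7560.8848 - 5278.9742
= 2281.9106


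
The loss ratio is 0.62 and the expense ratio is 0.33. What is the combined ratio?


Combined ratio = loss ratio + expense ratio
= 0.62 + 0.33
= 0.95


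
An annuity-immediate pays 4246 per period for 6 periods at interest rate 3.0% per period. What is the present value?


PV = PMT * (1 - (1+i)^(-n)) / i
= 4246 * (1 - (1+0.03)^(-6)) / 0.03
= 4246 * (1 - 0.837484) / 0.03
= 4246 * 5.417191
= 23001.3949


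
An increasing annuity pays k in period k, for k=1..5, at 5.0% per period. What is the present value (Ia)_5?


(Ia)_n = sum_{k=1}^{n} k * v^k, v = 1/(1+i)
v = 0.952381
Sum computed term by term:
(Ia)_5 = 12.5664


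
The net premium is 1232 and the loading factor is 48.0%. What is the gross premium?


Gross = net * (1 + loading)
= 1232 * (1 + 0.48)
= 1232 * 1.48
= 1823.36


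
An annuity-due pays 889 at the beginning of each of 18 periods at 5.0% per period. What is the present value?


PV_due = PMT * (1-(1+i)^(-n))/i * (1+i)
PV_immediate = 10392.0428
PV_due = 10392.0428 * 1.05
= 10911.6449


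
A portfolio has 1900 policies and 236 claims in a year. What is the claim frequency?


frequency = claims / policies
= 236 / 1900
= 0.1242


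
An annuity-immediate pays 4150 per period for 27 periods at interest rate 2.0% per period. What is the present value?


PV = PMT * (1 - (1+i)^(-n)) / i
= 4150 * (1 - (1+0.02)^(-27)) / 0.02
= 4150 * (1 - 0.585862) / 0.02
= 4150 * 20.706898
= 85933.6259


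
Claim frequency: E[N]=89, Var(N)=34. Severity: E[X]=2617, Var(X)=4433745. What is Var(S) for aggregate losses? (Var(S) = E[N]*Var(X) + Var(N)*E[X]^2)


Var(S) = E[N]*Var(X) + Var(N)*E[X]^2
= 89*4433745 + 34*2617^2
= 394603305 + 232855426
= 6.2746e+08


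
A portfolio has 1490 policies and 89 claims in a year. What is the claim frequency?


frequency = claims / policies
= 89 / 1490
= 0.0597


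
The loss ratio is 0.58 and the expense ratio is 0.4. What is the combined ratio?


Combined ratio = loss ratio + expense ratio
= 0.58 + 0.4
= 0.98


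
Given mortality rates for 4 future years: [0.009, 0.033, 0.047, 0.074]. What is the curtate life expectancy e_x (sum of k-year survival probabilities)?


e_x = sum_{k=1}^{n} k_p_x
k_p_x values:
  1_p_x = 0.991
  2_p_x = 0.958297
  3_p_x = 0.913257
  4_p_x = 0.845676
e_x = 3.7082


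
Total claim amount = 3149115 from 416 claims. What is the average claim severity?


severity = total / number
= 3149115 / 416
= 7569.988


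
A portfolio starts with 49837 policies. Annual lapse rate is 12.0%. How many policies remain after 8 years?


remaining = initial * (1 - lapse)^years
= 49837 * (1 - 0.12)^8
= 49837 * 0.359635
= 17923.1058


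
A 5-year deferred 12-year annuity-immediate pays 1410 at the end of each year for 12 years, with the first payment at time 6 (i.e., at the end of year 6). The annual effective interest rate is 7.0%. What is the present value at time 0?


PV at time 5 of the 12-year annuity-immediate:
a_n = 1410 * (1-(1+0.07)^(-12))/0.07 = 11199.1877
Discount back 5 years to time 0:
PV = 11199.1877 * (1+0.07)^(-5)
= 11199.1877 * 0.712986
= 7984.866


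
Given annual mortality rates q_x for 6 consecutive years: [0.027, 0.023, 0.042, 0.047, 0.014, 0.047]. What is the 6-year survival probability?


p_k = 1 - q_k for each year
Survival = product of (1 - q_k)
= 0.973 * 0.977 * 0.958 * 0.953 * 0.986 * 0.953
= 0.8155


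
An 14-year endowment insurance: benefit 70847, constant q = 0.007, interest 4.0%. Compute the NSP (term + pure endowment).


Term component = 5029.0708
Pure endowment = 14_p_x * v^14 * benefit = 0.906337 * 0.577475 * 70847 = 37080.3815
NSP = 42109.4523


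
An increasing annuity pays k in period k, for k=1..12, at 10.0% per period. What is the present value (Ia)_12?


(Ia)_n = sum_{k=1}^{n} k * v^k, v = 1/(1+i)
v = 0.909091
Sum computed term by term:
(Ia)_12 = 36.7149


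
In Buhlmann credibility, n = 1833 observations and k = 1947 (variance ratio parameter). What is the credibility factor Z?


Z = n / (n + k)
= 1833 / (1833 + 1947)
= 1833 / 3780
= 0.4849


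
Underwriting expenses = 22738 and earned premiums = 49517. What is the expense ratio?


Expense ratio = expenses / premiums
= 22738 / 49517
= 0.4592


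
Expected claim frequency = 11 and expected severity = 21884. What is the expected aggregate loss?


E[S] = E[N] * E[X]
= 11 * 21884
= 240724


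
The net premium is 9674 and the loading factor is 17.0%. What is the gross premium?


Gross = net * (1 + loading)
= 9674 * (1 + 0.17)
= 9674 * 1.17
= 11318.58


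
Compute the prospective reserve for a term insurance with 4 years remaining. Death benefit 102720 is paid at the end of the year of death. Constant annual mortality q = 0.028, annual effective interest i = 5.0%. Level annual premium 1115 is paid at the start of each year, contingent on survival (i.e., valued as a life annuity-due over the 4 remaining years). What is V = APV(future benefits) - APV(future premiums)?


v = 1/(1+i) = 0.952381
APV(future benefits) per unit = sum_{k=0}^{3} k_p_x * q * v^(k+1) = 0.095359
APV(future benefits) = 102720 * 0.095359 = 9795.2402
Life annuity-due factor ä_{x:4} = sum_{k=0}^{3} k_p_x * v^k = 3.575949
APV(future premiums) = 1115 * 3.575949 = 3987.1834
V = 9795.2402 - 3987.1834
= 5808.0568


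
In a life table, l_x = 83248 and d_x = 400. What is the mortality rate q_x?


q_x = d_x / l_x
= 400 / 83248
= 0.0048


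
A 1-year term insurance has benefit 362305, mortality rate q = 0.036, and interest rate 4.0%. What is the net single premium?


NSP = benefit * q * v
v = 1/(1+i) = 0.961538
NSP = 362305 * 0.036 * 0.961538
= 12541.3269


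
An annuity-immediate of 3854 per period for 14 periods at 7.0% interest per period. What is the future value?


FV = PMT * ((1+i)^n - 1) / i
= 3854 * ((1.07)^14 - 1) / 0.07
= 3854 * (2.578534 - 1) / 0.07
= 86909.5802


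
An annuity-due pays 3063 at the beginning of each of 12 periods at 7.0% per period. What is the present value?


PV_due = PMT * (1-(1+i)^(-n))/i * (1+i)
PV_immediate = 24328.4481
PV_due = 24328.4481 * 1.07
= 26031.4395


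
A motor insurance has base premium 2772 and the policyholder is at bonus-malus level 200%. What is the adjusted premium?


adjusted = base * BM_level / 100
= 2772 * 200 / 100
= 2772 * 2.0
= 5544.0


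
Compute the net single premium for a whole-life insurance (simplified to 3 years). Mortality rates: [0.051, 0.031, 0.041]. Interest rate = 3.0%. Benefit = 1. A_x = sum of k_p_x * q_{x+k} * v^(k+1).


v = 0.970874
Year 0: k_p_x=1.0, q=0.051, term=0.049515
Year 1: k_p_x=0.949, q=0.031, term=0.02773
Year 2: k_p_x=0.919581, q=0.041, term=0.034503
A_x = 0.1117


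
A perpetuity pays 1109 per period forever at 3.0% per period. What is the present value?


PV = PMT / i
= 1109 / 0.03
= 36966.6667


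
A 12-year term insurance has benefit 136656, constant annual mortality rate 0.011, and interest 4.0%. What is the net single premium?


NSP = benefit * sum_{k=0}^{n-1} k_p_x * q * v^(k+1)
With constant q=0.011, v=0.961538
Sum = 0.097715
NSP = 136656 * 0.097715
= 13353.2792


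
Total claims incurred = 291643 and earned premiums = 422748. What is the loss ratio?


Loss ratio = claims / premiums
= 291643 / 422748
= 0.6899


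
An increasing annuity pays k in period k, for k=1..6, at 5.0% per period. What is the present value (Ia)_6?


(Ia)_n = sum_{k=1}^{n} k * v^k, v = 1/(1+i)
v = 0.952381
Sum computed term by term:
(Ia)_6 = 17.0437


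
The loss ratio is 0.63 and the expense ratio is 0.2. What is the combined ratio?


Combined ratio = loss ratio + expense ratio
= 0.63 + 0.2
= 0.83


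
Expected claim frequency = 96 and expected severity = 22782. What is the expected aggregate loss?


E[S] = E[N] * E[X]
= 96 * 22782
= 2.1871e+06


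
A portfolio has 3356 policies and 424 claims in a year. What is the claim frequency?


frequency = claims / policies
= 424 / 3356
= 0.1263


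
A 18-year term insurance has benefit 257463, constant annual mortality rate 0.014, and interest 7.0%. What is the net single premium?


NSP = benefit * sum_{k=0}^{n-1} k_p_x * q * v^(k+1)
With constant q=0.014, v=0.934579
Sum = 0.128408
NSP = 257463 * 0.128408
= 33060.4135


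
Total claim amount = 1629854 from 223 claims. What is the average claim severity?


severity = total / number
= 1629854 / 223
= 7308.7623


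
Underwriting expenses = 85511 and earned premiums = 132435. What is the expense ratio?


Expense ratio = expenses / premiums
= 85511 / 132435
= 0.6457


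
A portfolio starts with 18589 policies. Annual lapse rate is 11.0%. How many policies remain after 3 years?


remaining = initial * (1 - lapse)^years
= 18589 * (1 - 0.11)^3
= 18589 * 0.704969
= 13104.6687


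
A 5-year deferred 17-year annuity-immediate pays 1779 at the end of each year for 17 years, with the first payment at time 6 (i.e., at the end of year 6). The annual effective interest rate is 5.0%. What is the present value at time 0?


PV at time 5 of the 17-year annuity-immediate:
a_n = 1779 * (1-(1+0.05)^(-17))/0.05 = 20056.5639
Discount back 5 years to time 0:
PV = 20056.5639 * (1+0.05)^(-5)
= 20056.5639 * 0.783526
= 15714.8426


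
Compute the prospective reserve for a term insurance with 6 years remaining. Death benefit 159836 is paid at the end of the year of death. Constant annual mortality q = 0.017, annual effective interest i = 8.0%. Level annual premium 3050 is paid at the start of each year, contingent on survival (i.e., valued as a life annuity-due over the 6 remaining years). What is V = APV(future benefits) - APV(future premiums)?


v = 1/(1+i) = 0.925926
APV(future benefits) per unit = sum_{k=0}^{5} k_p_x * q * v^(k+1) = 0.075613
APV(future benefits) = 159836 * 0.075613 = 12085.6275
Life annuity-due factor ä_{x:6} = sum_{k=0}^{5} k_p_x * v^k = 4.803629
APV(future premiums) = 3050 * 4.803629 = 14651.0677
V = 12085.6275 - 14651.0677
= -2565.4402


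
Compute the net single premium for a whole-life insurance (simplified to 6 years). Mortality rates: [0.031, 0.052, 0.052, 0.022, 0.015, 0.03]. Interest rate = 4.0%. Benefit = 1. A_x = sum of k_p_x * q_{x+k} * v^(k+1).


v = 0.961538
Year 0: k_p_x=1.0, q=0.031, term=0.029808
Year 1: k_p_x=0.969, q=0.052, term=0.046587
Year 2: k_p_x=0.918612, q=0.052, term=0.042465
Year 3: k_p_x=0.870844, q=0.022, term=0.016377
Year 4: k_p_x=0.851686, q=0.015, term=0.0105
Year 5: k_p_x=0.83891, q=0.03, term=0.01989
A_x = 0.1656


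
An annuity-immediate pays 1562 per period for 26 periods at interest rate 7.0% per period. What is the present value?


PV = PMT * (1 - (1+i)^(-n)) / i
= 1562 * (1 - (1+0.07)^(-26)) / 0.07
= 1562 * (1 - 0.172195) / 0.07
= 1562 * 11.825779
= 18471.8663


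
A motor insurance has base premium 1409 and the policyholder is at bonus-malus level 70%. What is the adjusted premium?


adjusted = base * BM_level / 100
= 1409 * 70 / 100
= 1409 * 0.7
= 986.3


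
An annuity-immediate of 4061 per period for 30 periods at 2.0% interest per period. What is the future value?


FV = PMT * ((1+i)^n - 1) / i
= 4061 * ((1.02)^30 - 1) / 0.02
= 4061 * (1.811362 - 1) / 0.02
= 164746.9697


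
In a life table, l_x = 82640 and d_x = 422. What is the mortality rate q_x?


q_x = d_x / l_x
= 422 / 82640
= 0.0051


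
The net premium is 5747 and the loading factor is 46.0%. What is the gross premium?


Gross = net * (1 + loading)
= 5747 * (1 + 0.46)
= 5747 * 1.46
= 8390.62


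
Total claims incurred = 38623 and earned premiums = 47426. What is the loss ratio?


Loss ratio = claims / premiums
= 38623 / 47426
= 0.8144


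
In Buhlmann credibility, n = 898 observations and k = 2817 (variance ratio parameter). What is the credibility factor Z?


Z = n / (n + k)
= 898 / (898 + 2817)
= 898 / 3715
= 0.2417


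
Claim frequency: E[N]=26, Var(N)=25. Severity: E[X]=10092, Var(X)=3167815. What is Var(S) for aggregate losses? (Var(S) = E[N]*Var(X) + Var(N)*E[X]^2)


Var(S) = E[N]*Var(X) + Var(N)*E[X]^2
= 26*3167815 + 25*10092^2
= 82363190 + 2546211600
= 2.6286e+09


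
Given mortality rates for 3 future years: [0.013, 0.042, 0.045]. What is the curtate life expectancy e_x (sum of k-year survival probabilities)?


e_x = sum_{k=1}^{n} k_p_x
k_p_x values:
  1_p_x = 0.987
  2_p_x = 0.945546
  3_p_x = 0.902996
e_x = 2.8355


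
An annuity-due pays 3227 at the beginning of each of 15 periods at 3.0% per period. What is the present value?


PV_due = PMT * (1-(1+i)^(-n))/i * (1+i)
PV_immediate = 38523.7165
PV_due = 38523.7165 * 1.03
= 39679.428


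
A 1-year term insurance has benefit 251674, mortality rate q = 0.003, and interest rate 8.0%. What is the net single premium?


NSP = benefit * q * v
v = 1/(1+i) = 0.925926
NSP = 251674 * 0.003 * 0.925926
= 699.0944


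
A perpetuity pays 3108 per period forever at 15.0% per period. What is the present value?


PV = PMT / i
= 3108 / 0.15
= 20720.0


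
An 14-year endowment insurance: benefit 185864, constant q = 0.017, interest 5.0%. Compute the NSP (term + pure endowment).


Term component = 28423.8855
Pure endowment = 14_p_x * v^14 * benefit = 0.786592 * 0.505068 * 185864 = 73840.4513
NSP = 102264.3368


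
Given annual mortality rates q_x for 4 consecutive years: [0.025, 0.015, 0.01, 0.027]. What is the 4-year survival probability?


p_k = 1 - q_k for each year
Survival = product of (1 - q_k)
= 0.975 * 0.985 * 0.99 * 0.973
= 0.9251


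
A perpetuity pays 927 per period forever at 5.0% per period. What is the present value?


PV = PMT / i
= 927 / 0.05
= 18540.0


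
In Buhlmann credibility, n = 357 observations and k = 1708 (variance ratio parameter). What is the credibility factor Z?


Z = n / (n + k)
= 357 / (357 + 1708)
= 357 / 2065
= 0.1729


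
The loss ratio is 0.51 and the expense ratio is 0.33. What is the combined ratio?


Combined ratio = loss ratio + expense ratio
= 0.51 + 0.33
= 0.84


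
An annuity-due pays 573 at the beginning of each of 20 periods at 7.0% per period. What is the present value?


PV_due = PMT * (1-(1+i)^(-n))/i * (1+i)
PV_immediate = 6070.3702
PV_due = 6070.3702 * 1.07
= 6495.2961


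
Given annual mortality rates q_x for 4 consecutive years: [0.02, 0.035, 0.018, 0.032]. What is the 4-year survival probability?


p_k = 1 - q_k for each year
Survival = product of (1 - q_k)
= 0.98 * 0.965 * 0.982 * 0.968
= 0.899


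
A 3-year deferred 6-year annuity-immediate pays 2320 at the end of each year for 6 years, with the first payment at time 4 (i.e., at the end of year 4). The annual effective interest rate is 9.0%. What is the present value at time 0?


PV at time 3 of the 6-year annuity-immediate:
a_n = 2320 * (1-(1+0.09)^(-6))/0.09 = 10407.3311
Discount back 3 years to time 0:
PV = 10407.3311 * (1+0.09)^(-3)
= 10407.3311 * 0.772183
= 8036.3692


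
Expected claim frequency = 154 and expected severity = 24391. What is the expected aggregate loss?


E[S] = E[N] * E[X]
= 154 * 24391
= 3.7562e+06


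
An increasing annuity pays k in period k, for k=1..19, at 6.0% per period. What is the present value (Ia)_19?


(Ia)_n = sum_{k=1}^{n} k * v^k, v = 1/(1+i)
v = 0.943396
Sum computed term by term:
(Ia)_19 = 92.4643


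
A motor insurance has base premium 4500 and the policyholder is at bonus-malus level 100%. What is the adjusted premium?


adjusted = base * BM_level / 100
= 4500 * 100 / 100
= 4500 * 1.0
= 4500.0


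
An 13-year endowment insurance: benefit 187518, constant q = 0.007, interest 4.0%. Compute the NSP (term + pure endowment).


Term component = 12619.102
Pure endowment = 13_p_x * v^13 * benefit = 0.912726 * 0.600574 * 187518 = 102789.7434
NSP = 115408.8454


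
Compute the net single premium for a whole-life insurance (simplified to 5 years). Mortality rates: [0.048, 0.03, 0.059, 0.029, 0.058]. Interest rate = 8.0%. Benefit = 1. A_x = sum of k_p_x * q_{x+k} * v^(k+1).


v = 0.925926
Year 0: k_p_x=1.0, q=0.048, term=0.044444
Year 1: k_p_x=0.952, q=0.03, term=0.024486
Year 2: k_p_x=0.92344, q=0.059, term=0.04325
Year 3: k_p_x=0.868957, q=0.029, term=0.018523
Year 4: k_p_x=0.843757, q=0.058, term=0.033306
A_x = 0.164
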